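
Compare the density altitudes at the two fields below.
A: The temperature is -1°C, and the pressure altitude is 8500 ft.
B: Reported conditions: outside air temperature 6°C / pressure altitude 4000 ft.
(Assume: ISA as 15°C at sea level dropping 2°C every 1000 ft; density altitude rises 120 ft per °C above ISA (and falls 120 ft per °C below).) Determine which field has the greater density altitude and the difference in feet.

A: ISA temp = -2°C, deviation +1°C, DA = 8500 + 120 × 1 = 8620 ft.
B: ISA temp = 7°C, deviation -1°C, DA = 4000 + 120 × (-1) = 3880 ft.
A is higher by 8620 − 3880 = 4740 ft.

A by 4740 ft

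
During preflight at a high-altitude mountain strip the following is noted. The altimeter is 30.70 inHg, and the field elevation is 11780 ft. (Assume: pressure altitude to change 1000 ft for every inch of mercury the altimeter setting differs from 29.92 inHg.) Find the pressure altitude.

11000 ft

Pressure correction = (29.92 − 30.70) × 1000 = -780 ft.
Pressure altitude = 11780 + (-780) = 11000 ft.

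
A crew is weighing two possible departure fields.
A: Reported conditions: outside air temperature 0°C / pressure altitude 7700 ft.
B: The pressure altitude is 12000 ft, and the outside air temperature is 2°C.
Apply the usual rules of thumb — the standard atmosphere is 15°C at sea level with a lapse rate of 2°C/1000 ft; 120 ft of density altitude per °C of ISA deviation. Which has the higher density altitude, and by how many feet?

B by 5572 ft

A: ISA temp = -0.4°C, deviation +0.4°C, DA = 7700 + 120 × 0.4 = 7748 ft.
B: ISA temp = -9°C, deviation +11°C, DA = 12000 + 120 × 11 = 13320 ft.
B is higher by 13320 − 7748 = 5572 ft.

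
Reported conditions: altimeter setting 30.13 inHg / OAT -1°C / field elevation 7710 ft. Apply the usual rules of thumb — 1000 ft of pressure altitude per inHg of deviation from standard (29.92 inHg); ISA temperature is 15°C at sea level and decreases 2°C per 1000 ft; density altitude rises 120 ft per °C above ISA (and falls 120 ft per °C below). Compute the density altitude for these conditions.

7380 ft

Pressure altitude = 7710 + (29.92 − 30.13) × 1000 = 7710 + (-210) = 7500 ft.
ISA temperature at 7500 ft = 15 − 2 × (7500/1000) = 0°C.
ISA deviation = -1 − 0 = -1°C.
Density altitude = 7500 + 120 × (-1) = 7380 ft.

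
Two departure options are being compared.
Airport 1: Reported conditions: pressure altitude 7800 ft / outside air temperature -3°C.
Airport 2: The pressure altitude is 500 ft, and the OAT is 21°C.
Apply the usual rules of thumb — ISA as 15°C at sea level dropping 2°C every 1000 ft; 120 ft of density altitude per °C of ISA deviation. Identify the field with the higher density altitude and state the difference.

Airport 1: ISA temp = -0.6°C, deviation -2.4°C, DA = 7800 + 120 × (-2.4) = 7512 ft.
Airport 2: ISA temp = 14°C, deviation +7°C, DA = 500 + 120 × 7 = 1340 ft.
Airport 1 is higher by 7512 − 1340 = 6172 ft.

Airport 1 by 6172 ft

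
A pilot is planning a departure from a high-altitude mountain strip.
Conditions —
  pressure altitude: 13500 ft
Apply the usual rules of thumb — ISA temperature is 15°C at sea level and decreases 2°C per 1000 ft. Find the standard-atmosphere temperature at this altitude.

ISA temperature = 15 − 2 × (13500/1000) = 15 − 27 = -12°C.

-12°C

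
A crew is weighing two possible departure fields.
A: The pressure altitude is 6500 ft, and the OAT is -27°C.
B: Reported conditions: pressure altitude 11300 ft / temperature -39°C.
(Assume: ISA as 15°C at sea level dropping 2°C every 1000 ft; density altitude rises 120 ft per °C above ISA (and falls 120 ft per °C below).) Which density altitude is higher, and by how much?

A: ISA temp = 2°C, deviation -29°C, DA = 6500 + 120 × (-29) = 3020 ft.
B: ISA temp = -7.6°C, deviation -31.4°C, DA = 11300 + 120 × (-31.4) = 7532 ft.
B is higher by 7532 − 3020 = 4512 ft.

B by 4512 ft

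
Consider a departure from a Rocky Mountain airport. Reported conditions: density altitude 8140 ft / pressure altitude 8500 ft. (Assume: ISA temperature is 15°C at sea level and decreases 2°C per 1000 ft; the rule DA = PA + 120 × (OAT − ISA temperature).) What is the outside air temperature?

Density altitude − pressure altitude = 8140 − 8500 = -360 ft.
At 120 ft/°C that is an ISA deviation of -360/120 = -3°C.
ISA temperature at 8500 ft = 15 − 2 × (8500/1000) = -2°C.
OAT = ISA + deviation = -2 + (-3) = -5°C.

-5°C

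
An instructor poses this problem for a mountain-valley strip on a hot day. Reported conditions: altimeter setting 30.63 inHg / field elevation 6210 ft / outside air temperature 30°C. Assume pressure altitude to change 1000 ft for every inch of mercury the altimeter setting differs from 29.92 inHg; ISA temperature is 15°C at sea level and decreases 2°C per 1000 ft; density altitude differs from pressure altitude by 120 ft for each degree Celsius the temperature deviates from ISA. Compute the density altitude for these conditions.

Pressure altitude = 6210 + (29.92 − 30.63) × 1000 = 6210 + (-710) = 5500 ft.
ISA temperature at 5500 ft = 15 − 2 × (5500/1000) = 4°C.
ISA deviation = 30 − 4 = +26°C.
Density altitude = 5500 + 120 × (26) = 8620 ft.

8620 ft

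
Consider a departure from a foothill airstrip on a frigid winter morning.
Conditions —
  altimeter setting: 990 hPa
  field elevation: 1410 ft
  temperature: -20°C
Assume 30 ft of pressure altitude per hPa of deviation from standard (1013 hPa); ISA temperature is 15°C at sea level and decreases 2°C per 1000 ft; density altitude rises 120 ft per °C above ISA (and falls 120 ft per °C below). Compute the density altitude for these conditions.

-1596 ft

Pressure altitude = 1410 + (1013 − 990) × 30 = 1410 + (+690) = 2100 ft.
ISA temperature at 2100 ft = 15 − 2 × (2100/1000) = 10.8°C.
ISA deviation = -20 − 10.8 = -30.8°C.
Density altitude = 2100 + 120 × (-30.8) = -1596 ft.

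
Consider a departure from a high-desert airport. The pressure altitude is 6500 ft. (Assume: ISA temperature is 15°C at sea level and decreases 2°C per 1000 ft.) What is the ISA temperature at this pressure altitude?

2°C

ISA temperature = 15 − 2 × (6500/1000) = 15 − 13 = 2°C.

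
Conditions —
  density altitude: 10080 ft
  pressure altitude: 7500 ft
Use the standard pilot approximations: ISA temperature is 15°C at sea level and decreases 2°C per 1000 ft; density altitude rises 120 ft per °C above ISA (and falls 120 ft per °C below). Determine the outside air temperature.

Density altitude − pressure altitude = 10080 − 7500 = +2580 ft.
At 120 ft/°C that is an ISA deviation of 2580/120 = +21.5°C.
ISA temperature at 7500 ft = 15 − 2 × (7500/1000) = 0°C.
OAT = ISA + deviation = 0 + (+21.5) = 21.5°C.

21.5°C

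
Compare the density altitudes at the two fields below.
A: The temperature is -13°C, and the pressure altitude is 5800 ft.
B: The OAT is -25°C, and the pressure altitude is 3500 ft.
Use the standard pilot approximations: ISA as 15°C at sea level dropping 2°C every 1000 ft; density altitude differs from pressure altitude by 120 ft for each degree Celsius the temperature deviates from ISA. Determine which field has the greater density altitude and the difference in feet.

A by 4292 ft

A: ISA temp = 3.4°C, deviation -16.4°C, DA = 5800 + 120 × (-16.4) = 3832 ft.
B: ISA temp = 8°C, deviation -33°C, DA = 3500 + 120 × (-33) = -460 ft.
A is higher by 3832 − (-460) = 4292 ft.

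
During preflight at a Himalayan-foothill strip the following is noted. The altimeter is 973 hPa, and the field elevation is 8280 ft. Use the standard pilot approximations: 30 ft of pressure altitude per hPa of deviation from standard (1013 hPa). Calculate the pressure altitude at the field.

Pressure correction = (1013 − 973) × 30 = +1200 ft.
Pressure altitude = 8280 + (+1200) = 9480 ft.

9480 ft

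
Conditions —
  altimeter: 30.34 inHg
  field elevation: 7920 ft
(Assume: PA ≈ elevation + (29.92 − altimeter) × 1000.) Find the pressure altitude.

Pressure correction = (29.92 − 30.34) × 1000 = -420 ft.
Pressure altitude = 7920 + (-420) = 7500 ft.

7500 ft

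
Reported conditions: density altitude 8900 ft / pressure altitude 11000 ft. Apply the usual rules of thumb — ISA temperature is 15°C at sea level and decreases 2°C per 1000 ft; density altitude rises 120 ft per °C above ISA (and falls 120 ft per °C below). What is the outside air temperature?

-24.5°C

Density altitude − pressure altitude = 8900 − 11000 = -2100 ft.
At 120 ft/°C that is an ISA deviation of -2100/120 = -17.5°C.
ISA temperature at 11000 ft = 15 − 2 × (11000/1000) = -7°C.
OAT = ISA + deviation = -7 + (-17.5) = -24.5°C.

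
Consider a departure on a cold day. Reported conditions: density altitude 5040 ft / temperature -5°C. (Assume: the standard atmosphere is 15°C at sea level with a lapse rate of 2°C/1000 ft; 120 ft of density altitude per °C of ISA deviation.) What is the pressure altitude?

DA = PA + 120 × (OAT − (15 − 2·PA/1000)) = PA + 120·OAT − 1800 + 0.24·PA = 1.24·PA + 120·OAT − 1800.
So 1.24·PA = 5040 − 120 × (-5) + 1800 = 7440.
PA = 7440 / 1.24 = 6000 ft.

6000 ft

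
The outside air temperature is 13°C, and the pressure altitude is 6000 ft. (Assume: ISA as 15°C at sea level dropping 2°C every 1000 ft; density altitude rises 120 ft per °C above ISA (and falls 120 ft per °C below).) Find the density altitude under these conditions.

ISA temperature at 6000 ft = 15 − 2 × (6000/1000) = 3°C.
ISA deviation = 13 − 3 = +10°C.
Density altitude = 6000 + 120 × (10) = 6000 + (+1200) = 7200 ft.

7200 ft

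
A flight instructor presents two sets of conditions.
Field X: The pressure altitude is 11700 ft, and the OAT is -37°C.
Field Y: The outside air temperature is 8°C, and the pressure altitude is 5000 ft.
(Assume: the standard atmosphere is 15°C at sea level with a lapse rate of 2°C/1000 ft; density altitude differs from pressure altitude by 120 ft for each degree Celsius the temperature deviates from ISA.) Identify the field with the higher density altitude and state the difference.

Field X: ISA temp = -8.4°C, deviation -28.6°C, DA = 11700 + 120 × (-28.6) = 8268 ft.
Field Y: ISA temp = 5°C, deviation +3°C, DA = 5000 + 120 × 3 = 5360 ft.
Field X is higher by 8268 − 5360 = 2908 ft.

Field X by 2908 ft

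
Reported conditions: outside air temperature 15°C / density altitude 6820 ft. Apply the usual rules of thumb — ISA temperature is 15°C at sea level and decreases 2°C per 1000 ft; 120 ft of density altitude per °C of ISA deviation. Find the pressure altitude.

5500 ft

DA = PA + 120 × (OAT − (15 − 2·PA/1000)) = PA + 120·OAT − 1800 + 0.24·PA = 1.24·PA + 120·OAT − 1800.
So 1.24·PA = 6820 − 120 × 15 + 1800 = 6820.
PA = 6820 / 1.24 = 5500 ft.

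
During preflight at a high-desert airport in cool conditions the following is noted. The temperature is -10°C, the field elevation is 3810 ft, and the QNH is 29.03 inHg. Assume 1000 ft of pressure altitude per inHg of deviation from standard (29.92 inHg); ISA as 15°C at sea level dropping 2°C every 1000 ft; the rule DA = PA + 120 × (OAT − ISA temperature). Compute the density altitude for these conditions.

Pressure altitude = 3810 + (29.92 − 29.03) × 1000 = 3810 + (+890) = 4700 ft.
ISA temperature at 4700 ft = 15 − 2 × (4700/1000) = 5.6°C.
ISA deviation = -10 − 5.6 = -15.6°C.
Density altitude = 4700 + 120 × (-15.6) = 2828 ft.

2828 ft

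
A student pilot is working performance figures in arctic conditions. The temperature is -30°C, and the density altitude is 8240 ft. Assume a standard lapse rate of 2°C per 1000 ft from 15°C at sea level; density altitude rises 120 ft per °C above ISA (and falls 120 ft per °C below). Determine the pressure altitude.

DA = PA + 120 × (OAT − (15 − 2·PA/1000)) = PA + 120·OAT − 1800 + 0.24·PA = 1.24·PA + 120·OAT − 1800.
So 1.24·PA = 8240 − 120 × (-30) + 1800 = 13640.
PA = 13640 / 1.24 = 11000 ft.

11000 ft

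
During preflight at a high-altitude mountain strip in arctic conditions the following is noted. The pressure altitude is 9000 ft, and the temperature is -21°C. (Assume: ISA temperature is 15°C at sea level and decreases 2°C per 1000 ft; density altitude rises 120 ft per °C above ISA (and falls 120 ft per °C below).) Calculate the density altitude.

6840 ft

ISA temperature at 9000 ft = 15 − 2 × (9000/1000) = -3°C.
ISA deviation = -21 − (-3) = -18°C.
Density altitude = 9000 + 120 × (-18) = 9000 + (-2160) = 6840 ft.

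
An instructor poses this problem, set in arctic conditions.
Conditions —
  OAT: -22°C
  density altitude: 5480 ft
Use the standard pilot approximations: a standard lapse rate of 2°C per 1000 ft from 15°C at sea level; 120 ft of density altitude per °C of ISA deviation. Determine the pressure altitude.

DA = PA + 120 × (OAT − (15 − 2·PA/1000)) = PA + 120·OAT − 1800 + 0.24·PA = 1.24·PA + 120·OAT − 1800.
So 1.24·PA = 5480 − 120 × (-22) + 1800 = 9920.
PA = 9920 / 1.24 = 8000 ft.

8000 ft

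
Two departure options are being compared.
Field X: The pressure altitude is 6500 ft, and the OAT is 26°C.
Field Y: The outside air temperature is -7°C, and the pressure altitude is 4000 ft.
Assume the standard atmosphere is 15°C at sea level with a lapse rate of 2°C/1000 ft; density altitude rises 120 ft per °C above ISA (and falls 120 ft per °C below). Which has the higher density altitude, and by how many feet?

Field X by 7060 ft

Field X: ISA temp = 2°C, deviation +24°C, DA = 6500 + 120 × 24 = 9380 ft.
Field Y: ISA temp = 7°C, deviation -14°C, DA = 4000 + 120 × (-14) = 2320 ft.
Field X is higher by 9380 − 2320 = 7060 ft.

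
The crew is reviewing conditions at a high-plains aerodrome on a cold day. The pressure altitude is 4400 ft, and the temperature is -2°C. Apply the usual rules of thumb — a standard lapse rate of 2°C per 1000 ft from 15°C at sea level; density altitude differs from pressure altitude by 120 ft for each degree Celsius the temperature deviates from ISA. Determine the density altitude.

ISA temperature at 4400 ft = 15 − 2 × (4400/1000) = 6.2°C.
ISA deviation = -2 − 6.2 = -8.2°C.
Density altitude = 4400 + 120 × (-8.2) = 4400 + (-984) = 3416 ft.

3416 ft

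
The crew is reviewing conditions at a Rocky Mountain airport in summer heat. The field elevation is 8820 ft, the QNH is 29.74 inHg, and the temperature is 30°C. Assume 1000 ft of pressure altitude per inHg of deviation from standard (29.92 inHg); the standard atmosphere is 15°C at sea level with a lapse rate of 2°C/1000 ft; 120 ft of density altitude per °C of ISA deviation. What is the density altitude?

Pressure altitude = 8820 + (29.92 − 29.74) × 1000 = 8820 + (+180) = 9000 ft.
ISA temperature at 9000 ft = 15 − 2 × (9000/1000) = -3°C.
ISA deviation = 30 − (-3) = +33°C.
Density altitude = 9000 + 120 × (33) = 12960 ft.

12960 ft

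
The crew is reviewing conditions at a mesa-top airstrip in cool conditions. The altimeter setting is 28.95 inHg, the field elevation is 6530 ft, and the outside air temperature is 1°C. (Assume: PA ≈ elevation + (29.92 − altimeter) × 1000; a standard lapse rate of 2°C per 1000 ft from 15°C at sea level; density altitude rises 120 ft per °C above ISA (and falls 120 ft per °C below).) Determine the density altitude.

Pressure altitude = 6530 + (29.92 − 28.95) × 1000 = 6530 + (+970) = 7500 ft.
ISA temperature at 7500 ft = 15 − 2 × (7500/1000) = 0°C.
ISA deviation = 1 − 0 = +1°C.
Density altitude = 7500 + 120 × (1) = 7620 ft.

7620 ft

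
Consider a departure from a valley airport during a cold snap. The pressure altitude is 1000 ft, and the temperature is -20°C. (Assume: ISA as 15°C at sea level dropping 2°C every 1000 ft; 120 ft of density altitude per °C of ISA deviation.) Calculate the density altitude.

-2960 ft

ISA temperature at 1000 ft = 15 − 2 × (1000/1000) = 13°C.
ISA deviation = -20 − 13 = -33°C.
Density altitude = 1000 + 120 × (-33) = 1000 + (-3960) = -2960 ft.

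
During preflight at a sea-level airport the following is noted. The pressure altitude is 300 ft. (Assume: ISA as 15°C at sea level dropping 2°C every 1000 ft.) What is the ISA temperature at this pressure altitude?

14.4°C

ISA temperature = 15 − 2 × (300/1000) = 15 − 0.6 = 14.4°C.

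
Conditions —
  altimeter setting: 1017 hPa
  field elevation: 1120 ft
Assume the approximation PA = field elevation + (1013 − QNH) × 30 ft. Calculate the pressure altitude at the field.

Pressure correction = (1013 − 1017) × 30 = -120 ft.
Pressure altitude = 1120 + (-120) = 1000 ft.

1000 ft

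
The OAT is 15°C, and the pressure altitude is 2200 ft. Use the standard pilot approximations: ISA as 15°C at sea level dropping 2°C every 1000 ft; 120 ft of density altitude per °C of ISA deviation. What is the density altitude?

ISA temperature at 2200 ft = 15 − 2 × (2200/1000) = 10.6°C.
ISA deviation = 15 − 10.6 = +4.4°C.
Density altitude = 2200 + 120 × (4.4) = 2200 + (+528) = 2728 ft.

2728 ft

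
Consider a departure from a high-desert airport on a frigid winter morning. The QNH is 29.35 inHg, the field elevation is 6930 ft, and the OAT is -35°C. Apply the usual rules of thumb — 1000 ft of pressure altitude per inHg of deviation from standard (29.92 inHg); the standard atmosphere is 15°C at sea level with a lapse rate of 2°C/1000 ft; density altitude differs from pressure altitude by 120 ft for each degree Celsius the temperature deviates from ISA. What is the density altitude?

Pressure altitude = 6930 + (29.92 − 29.35) × 1000 = 6930 + (+570) = 7500 ft.
ISA temperature at 7500 ft = 15 − 2 × (7500/1000) = 0°C.
ISA deviation = -35 − 0 = -35°C.
Density altitude = 7500 + 120 × (-35) = 3300 ft.

3300 ft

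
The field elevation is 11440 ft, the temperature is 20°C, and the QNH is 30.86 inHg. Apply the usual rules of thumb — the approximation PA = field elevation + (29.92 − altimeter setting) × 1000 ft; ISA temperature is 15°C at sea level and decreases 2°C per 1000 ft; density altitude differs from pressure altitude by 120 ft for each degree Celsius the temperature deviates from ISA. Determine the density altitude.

Pressure altitude = 11440 + (29.92 − 30.86) × 1000 = 11440 + (-940) = 10500 ft.
ISA temperature at 10500 ft = 15 − 2 × (10500/1000) = -6°C.
ISA deviation = 20 − (-6) = +26°C.
Density altitude = 10500 + 120 × (26) = 13620 ft.

13620 ft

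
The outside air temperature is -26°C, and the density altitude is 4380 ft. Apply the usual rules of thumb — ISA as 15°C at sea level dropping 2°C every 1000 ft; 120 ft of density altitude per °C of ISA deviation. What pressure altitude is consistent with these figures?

DA = PA + 120 × (OAT − (15 − 2·PA/1000)) = PA + 120·OAT − 1800 + 0.24·PA = 1.24·PA + 120·OAT − 1800.
So 1.24·PA = 4380 − 120 × (-26) + 1800 = 9300.
PA = 9300 / 1.24 = 7500 ft.

7500 ft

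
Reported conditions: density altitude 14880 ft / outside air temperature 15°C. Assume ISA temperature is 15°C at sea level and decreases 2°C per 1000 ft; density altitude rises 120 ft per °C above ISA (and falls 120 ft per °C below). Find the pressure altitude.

12000 ft

DA = PA + 120 × (OAT − (15 − 2·PA/1000)) = PA + 120·OAT − 1800 + 0.24·PA = 1.24·PA + 120·OAT − 1800.
So 1.24·PA = 14880 − 120 × 15 + 1800 = 14880.
PA = 14880 / 1.24 = 12000 ft.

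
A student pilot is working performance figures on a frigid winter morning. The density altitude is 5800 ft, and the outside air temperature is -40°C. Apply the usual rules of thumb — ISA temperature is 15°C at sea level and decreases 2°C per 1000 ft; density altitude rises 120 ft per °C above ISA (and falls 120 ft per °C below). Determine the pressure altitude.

DA = PA + 120 × (OAT − (15 − 2·PA/1000)) = PA + 120·OAT − 1800 + 0.24·PA = 1.24·PA + 120·OAT − 1800.
So 1.24·PA = 5800 − 120 × (-40) + 1800 = 12400.
PA = 12400 / 1.24 = 10000 ft.

10000 ft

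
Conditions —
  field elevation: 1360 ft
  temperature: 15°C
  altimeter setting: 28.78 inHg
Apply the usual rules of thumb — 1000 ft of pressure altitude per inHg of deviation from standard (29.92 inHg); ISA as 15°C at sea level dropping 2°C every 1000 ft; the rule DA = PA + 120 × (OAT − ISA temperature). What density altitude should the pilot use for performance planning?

Pressure altitude = 1360 + (29.92 − 28.78) × 1000 = 1360 + (+1140) = 2500 ft.
ISA temperature at 2500 ft = 15 − 2 × (2500/1000) = 10°C.
ISA deviation = 15 − 10 = +5°C.
Density altitude = 2500 + 120 × (5) = 3100 ft.

3100 ft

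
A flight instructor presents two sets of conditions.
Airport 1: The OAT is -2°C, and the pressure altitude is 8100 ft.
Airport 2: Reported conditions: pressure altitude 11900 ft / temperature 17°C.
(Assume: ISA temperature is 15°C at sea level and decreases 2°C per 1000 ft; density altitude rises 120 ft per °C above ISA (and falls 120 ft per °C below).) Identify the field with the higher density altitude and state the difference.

Airport 1: ISA temp = -1.2°C, deviation -0.8°C, DA = 8100 + 120 × (-0.8) = 8004 ft.
Airport 2: ISA temp = -8.8°C, deviation +25.8°C, DA = 11900 + 120 × 25.8 = 14996 ft.
Airport 2 is higher by 14996 − 8004 = 6992 ft.

Airport 2 by 6992 ft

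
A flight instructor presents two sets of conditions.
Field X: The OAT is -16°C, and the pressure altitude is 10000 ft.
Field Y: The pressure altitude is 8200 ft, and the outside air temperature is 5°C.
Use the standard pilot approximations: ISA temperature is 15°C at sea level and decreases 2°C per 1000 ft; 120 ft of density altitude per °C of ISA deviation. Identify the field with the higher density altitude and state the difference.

Field X: ISA temp = -5°C, deviation -11°C, DA = 10000 + 120 × (-11) = 8680 ft.
Field Y: ISA temp = -1.4°C, deviation +6.4°C, DA = 8200 + 120 × 6.4 = 8968 ft.
Field Y is higher by 8968 − 8680 = 288 ft.

Field Y by 288 ft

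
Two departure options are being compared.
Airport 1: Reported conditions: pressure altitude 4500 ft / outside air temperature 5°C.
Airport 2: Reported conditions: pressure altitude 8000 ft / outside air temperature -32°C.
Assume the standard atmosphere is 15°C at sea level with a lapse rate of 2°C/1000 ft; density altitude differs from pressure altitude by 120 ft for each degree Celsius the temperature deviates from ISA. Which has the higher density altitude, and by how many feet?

Airport 1: ISA temp = 6°C, deviation -1°C, DA = 4500 + 120 × (-1) = 4380 ft.
Airport 2: ISA temp = -1°C, deviation -31°C, DA = 8000 + 120 × (-31) = 4280 ft.
Airport 1 is higher by 4380 − 4280 = 100 ft.

Airport 1 by 100 ft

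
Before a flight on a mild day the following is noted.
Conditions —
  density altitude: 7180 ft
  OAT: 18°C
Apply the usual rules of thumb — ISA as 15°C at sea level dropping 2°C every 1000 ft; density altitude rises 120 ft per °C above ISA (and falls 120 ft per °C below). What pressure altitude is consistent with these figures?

DA = PA + 120 × (OAT − (15 − 2·PA/1000)) = PA + 120·OAT − 1800 + 0.24·PA = 1.24·PA + 120·OAT − 1800.
So 1.24·PA = 7180 − 120 × 18 + 1800 = 6820.
PA = 6820 / 1.24 = 5500 ft.

5500 ft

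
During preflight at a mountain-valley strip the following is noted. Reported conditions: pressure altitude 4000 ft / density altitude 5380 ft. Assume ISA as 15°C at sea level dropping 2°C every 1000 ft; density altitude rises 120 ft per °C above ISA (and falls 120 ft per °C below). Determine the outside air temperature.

18.5°C

Density altitude − pressure altitude = 5380 − 4000 = +1380 ft.
At 120 ft/°C that is an ISA deviation of 1380/120 = +11.5°C.
ISA temperature at 4000 ft = 15 − 2 × (4000/1000) = 7°C.
OAT = ISA + deviation = 7 + (+11.5) = 18.5°C.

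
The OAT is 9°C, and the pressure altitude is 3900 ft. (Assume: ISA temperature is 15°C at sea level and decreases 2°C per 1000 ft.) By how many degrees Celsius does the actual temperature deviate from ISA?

ISA+1.8°C

ISA temperature at 3900 ft = 15 − 2 × (3900/1000) = 7.2°C.
Deviation = OAT − ISA = 9 − 7.2 = +1.8°C.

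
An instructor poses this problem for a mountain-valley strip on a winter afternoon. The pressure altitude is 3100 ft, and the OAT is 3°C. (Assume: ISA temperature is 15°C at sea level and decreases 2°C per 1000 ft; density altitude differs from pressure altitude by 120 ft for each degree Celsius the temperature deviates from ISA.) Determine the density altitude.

ISA temperature at 3100 ft = 15 − 2 × (3100/1000) = 8.8°C.
ISA deviation = 3 − 8.8 = -5.8°C.
Density altitude = 3100 + 120 × (-5.8) = 3100 + (-696) = 2404 ft.

2404 ft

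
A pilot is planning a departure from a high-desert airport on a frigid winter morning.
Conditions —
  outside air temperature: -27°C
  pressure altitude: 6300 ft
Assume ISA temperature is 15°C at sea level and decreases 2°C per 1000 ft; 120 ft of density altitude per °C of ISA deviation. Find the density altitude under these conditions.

ISA temperature at 6300 ft = 15 − 2 × (6300/1000) = 2.4°C.
ISA deviation = -27 − 2.4 = -29.4°C.
Density altitude = 6300 + 120 × (-29.4) = 6300 + (-3528) = 2772 ft.

2772 ft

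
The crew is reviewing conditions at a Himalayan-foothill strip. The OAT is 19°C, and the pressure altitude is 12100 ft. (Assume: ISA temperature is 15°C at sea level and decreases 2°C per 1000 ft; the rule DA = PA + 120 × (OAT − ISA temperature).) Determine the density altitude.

15484 ft

ISA temperature at 12100 ft = 15 − 2 × (12100/1000) = -9.2°C.
ISA deviation = 19 − (-9.2) = +28.2°C.
Density altitude = 12100 + 120 × (28.2) = 12100 + (+3384) = 15484 ft.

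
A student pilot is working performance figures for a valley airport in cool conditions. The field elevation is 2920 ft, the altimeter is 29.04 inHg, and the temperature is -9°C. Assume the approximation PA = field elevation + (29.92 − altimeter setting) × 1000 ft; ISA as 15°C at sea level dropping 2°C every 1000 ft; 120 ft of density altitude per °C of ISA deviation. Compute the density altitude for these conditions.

1832 ft

Pressure altitude = 2920 + (29.92 − 29.04) × 1000 = 2920 + (+880) = 3800 ft.
ISA temperature at 3800 ft = 15 − 2 × (3800/1000) = 7.4°C.
ISA deviation = -9 − 7.4 = -16.4°C.
Density altitude = 3800 + 120 × (-16.4) = 1832 ft.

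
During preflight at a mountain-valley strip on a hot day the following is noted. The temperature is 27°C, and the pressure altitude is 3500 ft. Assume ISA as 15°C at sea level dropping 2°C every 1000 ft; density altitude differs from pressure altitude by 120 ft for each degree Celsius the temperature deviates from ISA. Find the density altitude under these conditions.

5780 ft

ISA temperature at 3500 ft = 15 − 2 × (3500/1000) = 8°C.
ISA deviation = 27 − 8 = +19°C.
Density altitude = 3500 + 120 × (19) = 3500 + (+2280) = 5780 ft.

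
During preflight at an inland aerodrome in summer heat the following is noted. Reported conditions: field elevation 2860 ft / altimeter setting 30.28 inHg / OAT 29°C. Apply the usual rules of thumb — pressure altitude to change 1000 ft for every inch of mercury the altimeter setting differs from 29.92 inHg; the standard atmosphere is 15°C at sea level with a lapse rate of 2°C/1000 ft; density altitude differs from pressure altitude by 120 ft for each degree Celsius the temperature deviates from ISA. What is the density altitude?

Pressure altitude = 2860 + (29.92 − 30.28) × 1000 = 2860 + (-360) = 2500 ft.
ISA temperature at 2500 ft = 15 − 2 × (2500/1000) = 10°C.
ISA deviation = 29 − 10 = +19°C.
Density altitude = 2500 + 120 × (19) = 4780 ft.

4780 ft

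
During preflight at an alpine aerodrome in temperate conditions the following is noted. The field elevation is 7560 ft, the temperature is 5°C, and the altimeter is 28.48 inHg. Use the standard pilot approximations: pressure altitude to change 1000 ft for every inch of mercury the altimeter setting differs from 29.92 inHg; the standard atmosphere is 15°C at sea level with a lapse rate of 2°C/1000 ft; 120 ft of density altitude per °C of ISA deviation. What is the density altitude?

9960 ft

Pressure altitude = 7560 + (29.92 − 28.48) × 1000 = 7560 + (+1440) = 9000 ft.
ISA temperature at 9000 ft = 15 − 2 × (9000/1000) = -3°C.
ISA deviation = 5 − (-3) = +8°C.
Density altitude = 9000 + 120 × (8) = 9960 ft.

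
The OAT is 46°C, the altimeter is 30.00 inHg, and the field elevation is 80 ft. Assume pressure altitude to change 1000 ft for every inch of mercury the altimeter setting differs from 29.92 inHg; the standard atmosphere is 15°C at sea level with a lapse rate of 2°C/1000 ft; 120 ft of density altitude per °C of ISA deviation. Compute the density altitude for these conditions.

3720 ft

Pressure altitude = 80 + (29.92 − 30.00) × 1000 = 80 + (-80) = 0 ft.
ISA temperature at 0 ft = 15 − 2 × (0/1000) = 15°C.
ISA deviation = 46 − 15 = +31°C.
Density altitude = 0 + 120 × (31) = 3720 ft.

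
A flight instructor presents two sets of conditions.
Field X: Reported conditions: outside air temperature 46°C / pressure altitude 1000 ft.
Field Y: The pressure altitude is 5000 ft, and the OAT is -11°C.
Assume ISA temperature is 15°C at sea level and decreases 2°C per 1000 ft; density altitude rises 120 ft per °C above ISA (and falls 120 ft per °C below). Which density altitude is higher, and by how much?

Field X: ISA temp = 13°C, deviation +33°C, DA = 1000 + 120 × 33 = 4960 ft.
Field Y: ISA temp = 5°C, deviation -16°C, DA = 5000 + 120 × (-16) = 3080 ft.
Field X is higher by 4960 − 3080 = 1880 ft.

Field X by 1880 ft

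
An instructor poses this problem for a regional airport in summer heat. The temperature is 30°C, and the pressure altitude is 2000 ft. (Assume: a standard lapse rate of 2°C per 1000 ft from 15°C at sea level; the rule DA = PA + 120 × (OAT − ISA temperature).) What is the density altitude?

ISA temperature at 2000 ft = 15 − 2 × (2000/1000) = 11°C.
ISA deviation = 30 − 11 = +19°C.
Density altitude = 2000 + 120 × (19) = 2000 + (+2280) = 4280 ft.

4280 ft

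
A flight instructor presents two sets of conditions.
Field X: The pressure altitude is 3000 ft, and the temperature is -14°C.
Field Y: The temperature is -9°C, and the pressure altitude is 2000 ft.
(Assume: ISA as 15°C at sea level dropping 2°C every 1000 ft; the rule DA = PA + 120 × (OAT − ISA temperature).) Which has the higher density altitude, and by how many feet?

Field X: ISA temp = 9°C, deviation -23°C, DA = 3000 + 120 × (-23) = 240 ft.
Field Y: ISA temp = 11°C, deviation -20°C, DA = 2000 + 120 × (-20) = -400 ft.
Field X is higher by 240 − (-400) = 640 ft.

Field X by 640 ft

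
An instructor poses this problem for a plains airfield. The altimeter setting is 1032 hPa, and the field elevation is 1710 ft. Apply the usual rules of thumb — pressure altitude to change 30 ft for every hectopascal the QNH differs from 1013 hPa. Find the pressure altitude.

Pressure correction = (1013 − 1032) × 30 = -570 ft.
Pressure altitude = 1710 + (-570) = 1140 ft.

1140 ft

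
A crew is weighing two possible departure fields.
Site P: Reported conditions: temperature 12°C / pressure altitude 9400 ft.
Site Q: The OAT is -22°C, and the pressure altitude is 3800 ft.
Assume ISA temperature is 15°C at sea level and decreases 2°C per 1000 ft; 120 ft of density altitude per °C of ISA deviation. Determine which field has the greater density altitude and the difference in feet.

Site P by 11024 ft

Site P: ISA temp = -3.8°C, deviation +15.8°C, DA = 9400 + 120 × 15.8 = 11296 ft.
Site Q: ISA temp = 7.4°C, deviation -29.4°C, DA = 3800 + 120 × (-29.4) = 272 ft.
Site P is higher by 11296 − 272 = 11024 ft.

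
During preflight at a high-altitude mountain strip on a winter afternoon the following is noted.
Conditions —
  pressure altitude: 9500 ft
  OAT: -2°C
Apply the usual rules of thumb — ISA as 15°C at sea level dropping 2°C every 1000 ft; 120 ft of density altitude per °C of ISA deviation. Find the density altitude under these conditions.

9740 ft

ISA temperature at 9500 ft = 15 − 2 × (9500/1000) = -4°C.
ISA deviation = -2 − (-4) = +2°C.
Density altitude = 9500 + 120 × (2) = 9500 + (+240) = 9740 ft.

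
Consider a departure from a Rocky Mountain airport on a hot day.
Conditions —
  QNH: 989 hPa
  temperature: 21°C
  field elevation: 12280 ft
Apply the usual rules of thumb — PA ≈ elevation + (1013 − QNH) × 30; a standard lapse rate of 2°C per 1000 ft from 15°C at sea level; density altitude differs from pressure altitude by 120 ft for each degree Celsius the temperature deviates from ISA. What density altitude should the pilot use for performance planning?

16840 ft

Pressure altitude = 12280 + (1013 − 989) × 30 = 12280 + (+720) = 13000 ft.
ISA temperature at 13000 ft = 15 − 2 × (13000/1000) = -11°C.
ISA deviation = 21 − (-11) = +32°C.
Density altitude = 13000 + 120 × (32) = 16840 ft.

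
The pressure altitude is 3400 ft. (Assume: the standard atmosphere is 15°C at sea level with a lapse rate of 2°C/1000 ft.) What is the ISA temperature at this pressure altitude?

8.2°C

ISA temperature = 15 − 2 × (3400/1000) = 15 − 6.8 = 8.2°C.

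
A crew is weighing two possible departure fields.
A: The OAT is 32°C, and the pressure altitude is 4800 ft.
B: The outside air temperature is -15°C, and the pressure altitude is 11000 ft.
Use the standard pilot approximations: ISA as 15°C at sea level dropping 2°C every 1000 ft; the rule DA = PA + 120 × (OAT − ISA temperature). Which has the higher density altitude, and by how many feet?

A: ISA temp = 5.4°C, deviation +26.6°C, DA = 4800 + 120 × 26.6 = 7992 ft.
B: ISA temp = -7°C, deviation -8°C, DA = 11000 + 120 × (-8) = 10040 ft.
B is higher by 10040 − 7992 = 2048 ft.

B by 2048 ft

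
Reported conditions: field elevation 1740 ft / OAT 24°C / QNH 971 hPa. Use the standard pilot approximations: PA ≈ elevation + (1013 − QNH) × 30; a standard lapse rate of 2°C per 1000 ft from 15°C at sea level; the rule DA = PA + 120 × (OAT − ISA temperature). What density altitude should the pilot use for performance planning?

4800 ft

Pressure altitude = 1740 + (1013 − 971) × 30 = 1740 + (+1260) = 3000 ft.
ISA temperature at 3000 ft = 15 − 2 × (3000/1000) = 9°C.
ISA deviation = 24 − 9 = +15°C.
Density altitude = 3000 + 120 × (15) = 4800 ft.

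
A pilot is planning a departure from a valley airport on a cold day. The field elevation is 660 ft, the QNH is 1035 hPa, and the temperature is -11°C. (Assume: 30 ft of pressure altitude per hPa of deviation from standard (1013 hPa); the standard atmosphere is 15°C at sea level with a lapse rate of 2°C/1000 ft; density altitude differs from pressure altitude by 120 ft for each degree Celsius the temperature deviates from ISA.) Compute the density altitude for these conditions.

Pressure altitude = 660 + (1013 − 1035) × 30 = 660 + (-660) = 0 ft.
ISA temperature at 0 ft = 15 − 2 × (0/1000) = 15°C.
ISA deviation = -11 − 15 = -26°C.
Density altitude = 0 + 120 × (-26) = -3120 ft.

-3120 ft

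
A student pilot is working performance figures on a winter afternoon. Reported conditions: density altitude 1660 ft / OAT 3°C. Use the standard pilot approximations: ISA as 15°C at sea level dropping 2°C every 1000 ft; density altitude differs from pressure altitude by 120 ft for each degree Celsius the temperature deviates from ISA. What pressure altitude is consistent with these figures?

DA = PA + 120 × (OAT − (15 − 2·PA/1000)) = PA + 120·OAT − 1800 + 0.24·PA = 1.24·PA + 120·OAT − 1800.
So 1.24·PA = 1660 − 120 × 3 + 1800 = 3100.
PA = 3100 / 1.24 = 2500 ft.

2500 ft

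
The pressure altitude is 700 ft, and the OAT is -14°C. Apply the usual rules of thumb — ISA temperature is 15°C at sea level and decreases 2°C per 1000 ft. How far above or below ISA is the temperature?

ISA temperature at 700 ft = 15 − 2 × (700/1000) = 13.6°C.
Deviation = OAT − ISA = -14 − 13.6 = -27.6°C.

ISA-27.6°C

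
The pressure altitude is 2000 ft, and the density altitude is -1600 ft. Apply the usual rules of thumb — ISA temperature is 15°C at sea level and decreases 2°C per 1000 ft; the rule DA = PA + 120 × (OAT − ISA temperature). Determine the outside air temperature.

-19°C

Density altitude − pressure altitude = -1600 − 2000 = -3600 ft.
At 120 ft/°C that is an ISA deviation of -3600/120 = -30°C.
ISA temperature at 2000 ft = 15 − 2 × (2000/1000) = 11°C.
OAT = ISA + deviation = 11 + (-30) = -19°C.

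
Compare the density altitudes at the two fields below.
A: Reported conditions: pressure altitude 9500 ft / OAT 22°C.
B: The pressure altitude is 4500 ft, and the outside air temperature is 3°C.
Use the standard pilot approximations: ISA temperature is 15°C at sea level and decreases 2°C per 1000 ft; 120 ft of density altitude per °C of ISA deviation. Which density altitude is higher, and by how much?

A by 8480 ft

A: ISA temp = -4°C, deviation +26°C, DA = 9500 + 120 × 26 = 12620 ft.
B: ISA temp = 6°C, deviation -3°C, DA = 4500 + 120 × (-3) = 4140 ft.
A is higher by 12620 − 4140 = 8480 ft.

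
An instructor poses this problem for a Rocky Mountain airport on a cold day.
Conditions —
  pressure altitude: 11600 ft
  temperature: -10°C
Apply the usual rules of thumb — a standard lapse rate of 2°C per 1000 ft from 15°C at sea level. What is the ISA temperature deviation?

ISA temperature at 11600 ft = 15 − 2 × (11600/1000) = -8.2°C.
Deviation = OAT − ISA = -10 − (-8.2) = -1.8°C.

ISA-1.8°C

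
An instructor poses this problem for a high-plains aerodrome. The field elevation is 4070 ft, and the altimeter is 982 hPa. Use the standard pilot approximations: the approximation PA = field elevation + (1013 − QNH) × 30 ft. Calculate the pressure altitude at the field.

5000 ft

Pressure correction = (1013 − 982) × 30 = +930 ft.
Pressure altitude = 4070 + (+930) = 5000 ft.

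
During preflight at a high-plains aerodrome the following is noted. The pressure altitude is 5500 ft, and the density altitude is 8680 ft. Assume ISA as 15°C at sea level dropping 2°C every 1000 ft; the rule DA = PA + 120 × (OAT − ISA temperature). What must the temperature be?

30.5°C

Density altitude − pressure altitude = 8680 − 5500 = +3180 ft.
At 120 ft/°C that is an ISA deviation of 3180/120 = +26.5°C.
ISA temperature at 5500 ft = 15 − 2 × (5500/1000) = 4°C.
OAT = ISA + deviation = 4 + (+26.5) = 30.5°C.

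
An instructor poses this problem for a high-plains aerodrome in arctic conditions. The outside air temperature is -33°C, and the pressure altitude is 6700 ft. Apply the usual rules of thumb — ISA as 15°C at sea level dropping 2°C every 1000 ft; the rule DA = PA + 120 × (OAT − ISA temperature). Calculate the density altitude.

ISA temperature at 6700 ft = 15 − 2 × (6700/1000) = 1.6°C.
ISA deviation = -33 − 1.6 = -34.6°C.
Density altitude = 6700 + 120 × (-34.6) = 6700 + (-4152) = 2548 ft.

2548 ft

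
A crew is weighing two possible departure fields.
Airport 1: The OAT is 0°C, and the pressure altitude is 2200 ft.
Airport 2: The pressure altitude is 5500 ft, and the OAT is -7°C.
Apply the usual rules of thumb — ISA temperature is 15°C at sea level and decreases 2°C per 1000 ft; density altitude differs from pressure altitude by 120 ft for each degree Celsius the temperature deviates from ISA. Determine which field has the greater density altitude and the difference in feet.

Airport 2 by 3252 ft

Airport 1: ISA temp = 10.6°C, deviation -10.6°C, DA = 2200 + 120 × (-10.6) = 928 ft.
Airport 2: ISA temp = 4°C, deviation -11°C, DA = 5500 + 120 × (-11) = 4180 ft.
Airport 2 is higher by 4180 − 928 = 3252 ft.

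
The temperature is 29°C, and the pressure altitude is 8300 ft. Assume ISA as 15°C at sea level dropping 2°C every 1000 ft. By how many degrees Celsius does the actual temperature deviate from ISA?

ISA temperature at 8300 ft = 15 − 2 × (8300/1000) = -1.6°C.
Deviation = OAT − ISA = 29 − (-1.6) = +30.6°C.

ISA+30.6°C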